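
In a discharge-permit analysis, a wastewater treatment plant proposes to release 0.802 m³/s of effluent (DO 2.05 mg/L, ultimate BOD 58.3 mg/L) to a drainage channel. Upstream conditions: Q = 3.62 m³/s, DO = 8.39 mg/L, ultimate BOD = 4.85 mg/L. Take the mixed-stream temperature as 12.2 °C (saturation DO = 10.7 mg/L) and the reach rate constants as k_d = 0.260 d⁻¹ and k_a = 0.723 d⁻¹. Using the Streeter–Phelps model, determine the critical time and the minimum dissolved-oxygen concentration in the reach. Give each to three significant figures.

Mixed DO = (3.62×8.39 + 0.802×2.05)/(3.62+0.802) = 32.02/4.422 = 7.240 mg/L.
Mixed L₀ = (3.62×4.85 + 0.802×58.3)/(4.422) = 64.31/4.422 = 14.54 mg/L.
Initial deficit D₀ = C_s − DO₀ = 10.7 − 7.240 = 3.460 mg/L.
t_c = (1/0.4630) ln[(0.723/0.260)(1 − 3.460×0.4630/(0.260×14.54))] = 2.160 × ln(1.603) = 1.019 d.
D_c = (0.260/0.723) × 14.54 × e^(−0.260×1.019) = 0.3596 × 14.54 × 0.7673 = 4.013 mg/L.
Minimum DO = 10.7 − 4.013 = 6.687 mg/L.

t_c ≈ 1.02 d; minimum DO ≈ 6.69 mg/L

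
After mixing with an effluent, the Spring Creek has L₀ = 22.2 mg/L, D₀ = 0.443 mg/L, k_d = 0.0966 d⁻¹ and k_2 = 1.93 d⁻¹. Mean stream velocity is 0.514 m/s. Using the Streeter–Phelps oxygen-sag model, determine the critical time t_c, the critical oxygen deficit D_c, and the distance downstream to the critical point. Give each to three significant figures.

t_c ≈ 1.37 d; D_c ≈ 0.973 mg/L; x_c ≈ 61.0 km

At the critical point dD/dt = 0, so k_d L₀ e^(−k_d t) = k_2 D. Substituting D(t) from the Streeter–Phelps equation and solving for t gives
t_c = ln[(k_2/k_d)(1 − D₀(k_2−k_d)/(k_d L₀))] / (k_2−k_d).
Here k_2−k_d = 1.833 d⁻¹ and 1 − D₀(k_2−k_d)/(k_d L₀) = 1 − 0.443×1.833/(0.0966×22.2) = 0.6213, so
t_c = ln(19.98 × 0.6213) / 1.833 = 2.519 / 1.833 = 1.374 d.
D_c = (k_d/k_2) L₀ e^(−k_d t_c) = (0.0966/1.93) × 22.2 × e^(−0.0966×1.374) = 0.05005 × 22.2 × 0.8757 = 0.9731 mg/L.
x_c = v t_c = 0.514 m/s × 1.374 d × 86400 s/d = 61010 m ≈ 61.0 km.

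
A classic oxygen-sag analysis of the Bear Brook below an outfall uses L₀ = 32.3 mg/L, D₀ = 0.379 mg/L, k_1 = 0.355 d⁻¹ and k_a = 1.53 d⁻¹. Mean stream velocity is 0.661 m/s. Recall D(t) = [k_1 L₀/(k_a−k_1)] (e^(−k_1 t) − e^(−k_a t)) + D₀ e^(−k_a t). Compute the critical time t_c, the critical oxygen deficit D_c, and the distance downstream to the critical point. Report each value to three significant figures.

At the critical point dD/dt = 0, so k_1 L₀ e^(−k_1 t) = k_a D. Substituting D(t) from the Streeter–Phelps equation and solving for t gives
t_c = ln[(k_a/k_1)(1 − D₀(k_a−k_1)/(k_1 L₀))] / (k_a−k_1).
Here k_a−k_1 = 1.175 d⁻¹ and 1 − D₀(k_a−k_1)/(k_1 L₀) = 1 − 0.379×1.175/(0.355×32.3) = 0.9612, so
t_c = ln(4.310 × 0.9612) / 1.175 = 1.421 / 1.175 = 1.210 d.
L(t_c) = L₀ e^(−k_1 t_c) = 32.3 × 0.6509 = 21.02 mg/L, and at the critical point k_a D_c = k_1 L, so D_c = (0.355/1.53) × 21.02 = 4.878 mg/L.
x_c = v t_c = 0.661 m/s × 1.210 d × 86400 s/d = 69080 m ≈ 69.1 km.

t_c ≈ 1.21 d; D_c ≈ 4.88 mg/L; x_c ≈ 69.1 km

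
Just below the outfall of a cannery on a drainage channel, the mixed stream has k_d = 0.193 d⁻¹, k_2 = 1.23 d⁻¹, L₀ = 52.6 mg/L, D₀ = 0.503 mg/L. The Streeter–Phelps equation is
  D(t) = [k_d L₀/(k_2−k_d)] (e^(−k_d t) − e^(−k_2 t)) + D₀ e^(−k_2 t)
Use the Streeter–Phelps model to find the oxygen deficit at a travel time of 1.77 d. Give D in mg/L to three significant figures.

D ≈ 5.90 mg/L

k_d L₀/(k_2−k_d) = 0.193×52.6/(1.23−0.193) = 10.15/1.037 = 9.790 mg/L.
e^(−k_d t) = e^(−0.193×1.770) = 0.7106; e^(−k_2 t) = e^(−1.23×1.770) = 0.1134.
D = 9.790 × (0.7106 − 0.1134) + 0.503 × 0.1134 = 5.847 + 0.05703 = 5.904 mg/L.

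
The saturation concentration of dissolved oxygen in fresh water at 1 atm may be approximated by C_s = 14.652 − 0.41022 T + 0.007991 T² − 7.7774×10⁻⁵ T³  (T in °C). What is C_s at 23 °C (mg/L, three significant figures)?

C_s = 14.652 − 0.41022×23 + 0.007991×23² − 7.7774×10⁻⁵×23³ = 8.498 mg/L.

C_s ≈ 8.50 mg/L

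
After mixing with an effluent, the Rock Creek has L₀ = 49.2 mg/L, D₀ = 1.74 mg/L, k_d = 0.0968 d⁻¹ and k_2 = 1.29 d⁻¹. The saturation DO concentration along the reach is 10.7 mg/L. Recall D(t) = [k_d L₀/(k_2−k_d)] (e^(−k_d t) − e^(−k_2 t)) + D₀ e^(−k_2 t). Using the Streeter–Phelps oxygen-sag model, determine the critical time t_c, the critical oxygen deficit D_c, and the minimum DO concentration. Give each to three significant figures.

At the critical point dD/dt = 0, so k_d L₀ e^(−k_d t) = k_2 D. Substituting D(t) from the Streeter–Phelps equation and solving for t gives
t_c = ln[(k_2/k_d)(1 − D₀(k_2−k_d)/(k_d L₀))] / (k_2−k_d).
Here k_2−k_d = 1.193 d⁻¹ and 1 − D₀(k_2−k_d)/(k_d L₀) = 1 − 1.74×1.193/(0.0968×49.2) = 0.5641, so
t_c = ln(13.33 × 0.5641) / 1.193 = 2.017 / 1.193 = 1.691 d.
L(t_c) = L₀ e^(−k_d t_c) = 49.2 × 0.8490 = 41.77 mg/L, and at the critical point k_2 D_c = k_d L, so D_c = (0.0968/1.29) × 41.77 = 3.135 mg/L.
Minimum DO = C_s − D_c = 10.7 − 3.135 = 7.565 mg/L.

t_c ≈ 1.69 d; D_c ≈ 3.13 mg/L; min DO ≈ 7.57 mg/L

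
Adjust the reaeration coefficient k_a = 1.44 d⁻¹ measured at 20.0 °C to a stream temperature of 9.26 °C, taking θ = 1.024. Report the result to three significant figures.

k_a ≈ 1.12 d⁻¹

k_a(T₂) = k_a(T₁) · θ^(T₂−T₁) = 1.44 × 1.024^(9.26−20.0)
= 1.44 × 1.024^-10.7 = 1.44 × 0.7751 = 1.116 d⁻¹.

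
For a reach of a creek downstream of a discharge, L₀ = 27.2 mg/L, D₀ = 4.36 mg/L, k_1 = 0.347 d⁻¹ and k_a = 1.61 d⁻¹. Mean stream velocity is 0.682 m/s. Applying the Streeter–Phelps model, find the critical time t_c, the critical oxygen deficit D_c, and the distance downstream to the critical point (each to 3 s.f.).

t_c ≈ 0.522 d; D_c ≈ 4.89 mg/L; x_c ≈ 30.7 km

t_c = [1/(k_a−k_1)] ln[(k_a/k_1)(1 − D₀(k_a−k_1)/(k_1 L₀))]
= [1/(1.61−0.347)] ln[(1.61/0.347)(1 − 4.36×1.263/(0.347×27.2))]
= (1/1.263) ln[4.640 × 0.4166] = 0.7918 × ln(1.933) = 0.7918 × 0.6590 = 0.5217 d.
L(t_c) = L₀ e^(−k_1 t_c) = 27.2 × 0.8344 = 22.70 mg/L, and at the critical point k_a D_c = k_1 L, so D_c = (0.347/1.61) × 22.70 = 4.892 mg/L.
x_c = v t_c = 0.682 m/s × 0.5217 d × 86400 s/d = 30740 m ≈ 30.7 km.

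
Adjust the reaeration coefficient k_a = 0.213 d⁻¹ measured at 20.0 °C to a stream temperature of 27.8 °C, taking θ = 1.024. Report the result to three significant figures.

k_a ≈ 0.256 d⁻¹

k_a(T₂) = k_a(T₁) · θ^(T₂−T₁) = 0.213 × 1.024^(27.8−20.0)
= 0.213 × 1.024^7.80 = 0.213 × 1.203 = 0.2563 d⁻¹.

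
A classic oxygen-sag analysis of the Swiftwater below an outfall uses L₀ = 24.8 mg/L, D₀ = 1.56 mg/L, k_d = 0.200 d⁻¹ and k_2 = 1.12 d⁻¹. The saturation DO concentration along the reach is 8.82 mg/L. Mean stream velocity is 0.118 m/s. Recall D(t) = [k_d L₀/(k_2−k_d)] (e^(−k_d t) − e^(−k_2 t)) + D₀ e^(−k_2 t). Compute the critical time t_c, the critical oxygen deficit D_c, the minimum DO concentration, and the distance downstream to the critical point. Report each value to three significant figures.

With k_2/k_d = 5.600 and 1 − D₀(k_2−k_d)/(k_d L₀) = 0.7106,
t_c = ln(5.600 × 0.7106) / (1.12 − 0.200) = ln(3.980) / 0.9200 = 1.381/0.9200 = 1.501 d.
D_c = (k_d/k_2) L₀ e^(−k_d t_c) = (0.200/1.12) × 24.8 × e^(−0.200×1.501) = 0.1786 × 24.8 × 0.7406 = 3.280 mg/L.
Minimum DO = C_s − D_c = 8.82 − 3.280 = 5.540 mg/L.
x_c = v t_c = 0.118 m/s × 1.501 d × 86400 s/d = 15310 m ≈ 15.3 km.

t_c ≈ 1.50 d; D_c ≈ 3.28 mg/L; min DO ≈ 5.54 mg/L; x_c ≈ 15.3 km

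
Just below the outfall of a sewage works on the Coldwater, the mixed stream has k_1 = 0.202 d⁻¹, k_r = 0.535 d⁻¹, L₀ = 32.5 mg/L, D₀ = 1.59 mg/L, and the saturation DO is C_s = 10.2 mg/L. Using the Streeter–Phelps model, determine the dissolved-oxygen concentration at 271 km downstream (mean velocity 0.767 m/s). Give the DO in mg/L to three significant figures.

DO ≈ 3.60 mg/L

Travel time t = x/v = 271 km / (0.767 m/s) = 271000 m / 0.767 m/s = 353300 s = 4.089 d.
k_1 L₀/(k_r−k_1) = 0.202×32.5/(0.535−0.202) = 6.565/0.3330 = 19.71 mg/L.
e^(−k_1 t) = e^(−0.202×4.089) = 0.4378; e^(−k_r t) = e^(−0.535×4.089) = 0.1122.
D = 19.71 × (0.4378 − 0.1122) + 1.59 × 0.1122 = 6.419 + 0.1783 = 6.598 mg/L.
DO = C_s − D = 10.2 − 6.598 = 3.602 mg/L.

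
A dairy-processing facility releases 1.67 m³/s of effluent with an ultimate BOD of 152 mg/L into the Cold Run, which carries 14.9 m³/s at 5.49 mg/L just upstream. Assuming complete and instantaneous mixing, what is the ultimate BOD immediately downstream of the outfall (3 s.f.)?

Flow-weighted mixing: C = (Q_r C_r + Q_w C_w)/(Q_r + Q_w)
= (14.9×5.49 + 1.67×152)/(14.9 + 1.67) = 335.6/16.57 = 20.26 mg/L.

20.3 mg/L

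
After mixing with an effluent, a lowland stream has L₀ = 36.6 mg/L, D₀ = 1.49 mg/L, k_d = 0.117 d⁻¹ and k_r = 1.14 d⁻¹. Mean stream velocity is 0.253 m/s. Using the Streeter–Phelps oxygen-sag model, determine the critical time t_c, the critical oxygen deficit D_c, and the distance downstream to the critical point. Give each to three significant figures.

At the critical point dD/dt = 0, so k_d L₀ e^(−k_d t) = k_r D. Substituting D(t) from the Streeter–Phelps equation and solving for t gives
t_c = ln[(k_r/k_d)(1 − D₀(k_r−k_d)/(k_d L₀))] / (k_r−k_d).
Here k_r−k_d = 1.023 d⁻¹ and 1 − D₀(k_r−k_d)/(k_d L₀) = 1 − 1.49×1.023/(0.117×36.6) = 0.6440, so
t_c = ln(9.744 × 0.6440) / 1.023 = 1.837 / 1.023 = 1.795 d.
D_c = (k_d/k_r) L₀ e^(−k_d t_c) = (0.117/1.14) × 36.6 × e^(−0.117×1.795) = 0.1026 × 36.6 × 0.8105 = 3.045 mg/L.
x_c = v t_c = 0.253 m/s × 1.795 d × 86400 s/d = 39240 m ≈ 39.2 km.

t_c ≈ 1.80 d; D_c ≈ 3.04 mg/L; x_c ≈ 39.2 km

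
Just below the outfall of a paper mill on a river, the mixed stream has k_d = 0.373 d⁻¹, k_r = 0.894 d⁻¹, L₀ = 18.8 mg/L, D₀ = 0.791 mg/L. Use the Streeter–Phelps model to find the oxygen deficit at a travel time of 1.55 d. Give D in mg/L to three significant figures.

k_d L₀/(k_r−k_d) = 0.373×18.8/(0.894−0.373) = 7.012/0.5210 = 13.46 mg/L.
e^(−k_d t) = e^(−0.373×1.550) = 0.5609; e^(−k_r t) = e^(−0.894×1.550) = 0.2501.
D = 13.46 × (0.5609 − 0.2501) + 0.791 × 0.2501 = 4.183 + 0.1979 = 4.381 mg/L.

D ≈ 4.38 mg/L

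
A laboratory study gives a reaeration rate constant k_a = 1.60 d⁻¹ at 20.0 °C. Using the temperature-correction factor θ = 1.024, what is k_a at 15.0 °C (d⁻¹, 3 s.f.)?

k_a ≈ 1.42 d⁻¹

k_a(T₂) = k_a(T₁) · θ^(T₂−T₁) = 1.60 × 1.024^(15.0−20.0)
= 1.60 × 1.024^-5.00 = 1.60 × 0.8882 = 1.421 d⁻¹.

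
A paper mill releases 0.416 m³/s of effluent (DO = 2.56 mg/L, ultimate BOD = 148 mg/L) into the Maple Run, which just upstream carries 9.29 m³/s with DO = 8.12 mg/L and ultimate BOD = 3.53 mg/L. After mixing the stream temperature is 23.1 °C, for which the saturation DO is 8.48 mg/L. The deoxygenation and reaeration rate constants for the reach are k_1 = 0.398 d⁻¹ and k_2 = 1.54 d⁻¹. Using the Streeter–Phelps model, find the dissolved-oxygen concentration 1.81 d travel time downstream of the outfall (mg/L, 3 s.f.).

Mixed DO = (9.29×8.12 + 0.416×2.56)/(9.29+0.416) = 76.50/9.706 = 7.882 mg/L.
Mixed L₀ = (9.29×3.53 + 0.416×148)/(9.706) = 94.36/9.706 = 9.722 mg/L.
Initial deficit D₀ = C_s − DO₀ = 8.48 − 7.882 = 0.5983 mg/L.
D(1.81) = [0.398×9.722/(1.54−0.398)](e^(−0.398×1.81) − e^(−1.54×1.81)) + 0.5983 e^(−1.54×1.81)
= 3.388 × (0.4866 − 0.06158) + 0.5983 × 0.06158 = 1.477 mg/L.
DO = 8.48 − 1.477 = 7.003 mg/L.

DO ≈ 7.00 mg/L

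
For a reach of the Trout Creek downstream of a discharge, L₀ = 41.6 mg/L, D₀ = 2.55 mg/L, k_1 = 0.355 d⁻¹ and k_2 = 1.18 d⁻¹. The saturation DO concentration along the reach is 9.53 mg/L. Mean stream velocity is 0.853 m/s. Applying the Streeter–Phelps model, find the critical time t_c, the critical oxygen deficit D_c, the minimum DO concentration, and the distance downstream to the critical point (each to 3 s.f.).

With k_2/k_1 = 3.324 and 1 − D₀(k_2−k_1)/(k_1 L₀) = 0.8575,
t_c = ln(3.324 × 0.8575) / (1.18 − 0.355) = ln(2.850) / 0.8250 = 1.047/0.8250 = 1.270 d.
D_c = (k_1/k_2) L₀ e^(−k_1 t_c) = (0.355/1.18) × 41.6 × e^(−0.355×1.270) = 0.3008 × 41.6 × 0.6372 = 7.974 mg/L.
Minimum DO = C_s − D_c = 9.53 − 7.974 = 1.556 mg/L.
x_c = v t_c = 0.853 m/s × 1.270 d × 86400 s/d = 93570 m ≈ 93.6 km.

t_c ≈ 1.27 d; D_c ≈ 7.97 mg/L; min DO ≈ 1.56 mg/L; x_c ≈ 93.6 km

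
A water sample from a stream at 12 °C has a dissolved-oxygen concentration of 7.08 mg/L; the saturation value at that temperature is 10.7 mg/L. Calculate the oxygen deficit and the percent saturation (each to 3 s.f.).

D = C_s − C = 10.7 − 7.08 = 3.62 mg/L.
% saturation = 7.08/10.7 × 100 = 66.2 %.

D ≈ 3.62 mg/L; 66.2 % saturation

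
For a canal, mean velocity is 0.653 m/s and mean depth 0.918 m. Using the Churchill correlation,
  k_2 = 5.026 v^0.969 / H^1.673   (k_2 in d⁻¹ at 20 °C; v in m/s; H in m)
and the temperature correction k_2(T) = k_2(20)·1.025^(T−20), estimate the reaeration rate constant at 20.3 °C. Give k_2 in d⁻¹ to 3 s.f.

k_2(20) = 5.026 × 0.653^0.969 / 0.918^1.673 = 5.026 × 0.6617 / 0.8666 = 3.837 d⁻¹.
k_2(20.3) = 3.837 × 1.025^(20.3−20) = 3.837 × 1.007 = 3.866 d⁻¹.

k_2 ≈ 3.87 d⁻¹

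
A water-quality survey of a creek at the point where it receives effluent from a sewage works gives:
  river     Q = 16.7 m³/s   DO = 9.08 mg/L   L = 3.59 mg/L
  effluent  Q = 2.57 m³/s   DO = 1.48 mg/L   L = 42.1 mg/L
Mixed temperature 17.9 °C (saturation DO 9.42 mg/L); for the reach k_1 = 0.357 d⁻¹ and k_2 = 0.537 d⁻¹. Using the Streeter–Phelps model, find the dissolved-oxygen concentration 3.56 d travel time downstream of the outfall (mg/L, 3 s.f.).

Mixed DO = (16.7×9.08 + 2.57×1.48)/(16.7+2.57) = 155.4/19.27 = 8.066 mg/L.
Mixed L₀ = (16.7×3.59 + 2.57×42.1)/(19.27) = 168.2/19.27 = 8.726 mg/L.
Initial deficit D₀ = C_s − DO₀ = 9.42 − 8.066 = 1.354 mg/L.
D(3.56) = [0.357×8.726/(0.537−0.357)](e^(−0.357×3.56) − e^(−0.537×3.56)) + 1.354 e^(−0.537×3.56)
= 17.31 × (0.2806 − 0.1478) + 1.354 × 0.1478 = 2.497 mg/L.
DO = 9.42 − 2.497 = 6.923 mg/L.

DO ≈ 6.92 mg/L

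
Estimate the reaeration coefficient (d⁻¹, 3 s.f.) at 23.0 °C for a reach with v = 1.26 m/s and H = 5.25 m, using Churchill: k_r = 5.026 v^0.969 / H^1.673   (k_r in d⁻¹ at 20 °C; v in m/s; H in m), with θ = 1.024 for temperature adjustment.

k_r ≈ 0.421 d⁻¹

k_r(20) = 5.026 × 1.26^0.969 / 5.25^1.673 = 5.026 × 1.251 / 16.03 = 0.3923 d⁻¹.
k_r(23.0) = 0.3923 × 1.024^(23.0−20) = 0.3923 × 1.074 = 0.4213 d⁻¹.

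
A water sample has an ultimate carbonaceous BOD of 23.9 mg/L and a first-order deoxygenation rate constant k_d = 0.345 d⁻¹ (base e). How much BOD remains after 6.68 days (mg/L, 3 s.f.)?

L ≈ 2.39 mg/L

L_t = L₀ e^(−k_d t) = 23.9 × e^(−0.345×6.68) = 23.9 × 0.09980 = 2.385 mg/L.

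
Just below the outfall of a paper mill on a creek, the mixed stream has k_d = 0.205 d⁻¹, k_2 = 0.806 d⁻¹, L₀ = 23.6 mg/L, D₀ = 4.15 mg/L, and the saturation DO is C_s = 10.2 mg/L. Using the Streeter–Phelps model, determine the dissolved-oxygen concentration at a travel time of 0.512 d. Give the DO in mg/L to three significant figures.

DO ≈ 5.53 mg/L

k_d L₀/(k_2−k_d) = 0.205×23.6/(0.806−0.205) = 4.838/0.6010 = 8.050 mg/L.
e^(−k_d t) = e^(−0.205×0.5120) = 0.9004; e^(−k_2 t) = e^(−0.806×0.5120) = 0.6619.
D = 8.050 × (0.9004 − 0.6619) + 4.15 × 0.6619 = 1.920 + 2.747 = 4.667 mg/L.
DO = C_s − D = 10.2 − 4.667 = 5.533 mg/L.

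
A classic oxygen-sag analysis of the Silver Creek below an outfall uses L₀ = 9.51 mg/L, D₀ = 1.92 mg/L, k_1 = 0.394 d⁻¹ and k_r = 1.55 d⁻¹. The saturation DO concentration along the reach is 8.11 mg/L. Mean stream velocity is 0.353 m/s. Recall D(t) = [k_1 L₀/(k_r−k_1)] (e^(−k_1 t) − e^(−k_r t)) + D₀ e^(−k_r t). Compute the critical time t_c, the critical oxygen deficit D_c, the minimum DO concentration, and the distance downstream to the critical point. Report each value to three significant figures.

t_c ≈ 0.409 d; D_c ≈ 2.06 mg/L; min DO ≈ 6.05 mg/L; x_c ≈ 12.5 km

At the critical point dD/dt = 0, so k_1 L₀ e^(−k_1 t) = k_r D. Substituting D(t) from the Streeter–Phelps equation and solving for t gives
t_c = ln[(k_r/k_1)(1 − D₀(k_r−k_1)/(k_1 L₀))] / (k_r−k_1).
Here k_r−k_1 = 1.156 d⁻¹ and 1 − D₀(k_r−k_1)/(k_1 L₀) = 1 − 1.92×1.156/(0.394×9.51) = 0.4076, so
t_c = ln(3.934 × 0.4076) / 1.156 = 0.4723 / 1.156 = 0.4086 d.
D_c = (k_1/k_r) L₀ e^(−k_1 t_c) = (0.394/1.55) × 9.51 × e^(−0.394×0.4086) = 0.2542 × 9.51 × 0.8513 = 2.058 mg/L.
Minimum DO = C_s − D_c = 8.11 − 2.058 = 6.052 mg/L.
x_c = v t_c = 0.353 m/s × 0.4086 d × 86400 s/d = 12460 m ≈ 12.5 km.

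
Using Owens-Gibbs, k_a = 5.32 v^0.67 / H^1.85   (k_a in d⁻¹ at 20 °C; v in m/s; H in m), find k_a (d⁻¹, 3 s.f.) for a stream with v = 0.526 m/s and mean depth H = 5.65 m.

k_a ≈ 0.141 d⁻¹

k_a = 5.32 × 0.526^0.67 / 5.65^1.85 = 5.32 × 0.6502 / 24.62 = 0.1405 d⁻¹.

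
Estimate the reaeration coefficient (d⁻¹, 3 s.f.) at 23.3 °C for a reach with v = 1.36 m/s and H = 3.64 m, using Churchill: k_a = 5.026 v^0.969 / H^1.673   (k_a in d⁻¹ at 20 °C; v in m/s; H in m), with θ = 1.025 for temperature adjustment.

k_a ≈ 0.846 d⁻¹

k_a(20) = 5.026 × 1.36^0.969 / 3.64^1.673 = 5.026 × 1.347 / 8.684 = 0.7796 d⁻¹.
k_a(23.3) = 0.7796 × 1.025^(23.3−20) = 0.7796 × 1.085 = 0.8458 d⁻¹.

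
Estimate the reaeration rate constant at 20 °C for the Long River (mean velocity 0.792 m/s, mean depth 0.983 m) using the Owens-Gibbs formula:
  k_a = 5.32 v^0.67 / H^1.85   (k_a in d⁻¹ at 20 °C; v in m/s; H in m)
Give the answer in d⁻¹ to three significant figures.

k_a = 5.32 × 0.792^0.67 / 0.983^1.85 = 5.32 × 0.8554 / 0.9688 = 4.697 d⁻¹.

k_a ≈ 4.70 d⁻¹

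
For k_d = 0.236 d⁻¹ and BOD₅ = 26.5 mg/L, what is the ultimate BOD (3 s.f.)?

L₀ ≈ 38.3 mg/L

BOD₅ = L₀(1 − e^(−5k_d)) ⇒ L₀ = BOD₅ / (1 − e^(−5×0.236))
= 26.5 / (1 − 0.3073) = 26.5 / 0.6927 = 38.25 mg/L.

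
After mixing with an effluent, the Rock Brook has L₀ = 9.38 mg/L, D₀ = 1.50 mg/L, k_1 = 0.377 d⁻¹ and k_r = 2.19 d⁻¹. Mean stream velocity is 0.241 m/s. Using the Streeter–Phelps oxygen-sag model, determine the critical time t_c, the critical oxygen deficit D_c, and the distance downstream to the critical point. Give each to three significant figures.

t_c ≈ 0.162 d; D_c ≈ 1.52 mg/L; x_c ≈ 3.38 km

With k_r/k_1 = 5.809 and 1 − D₀(k_r−k_1)/(k_1 L₀) = 0.2310,
t_c = ln(5.809 × 0.2310) / (2.19 − 0.377) = ln(1.342) / 1.813 = 0.2939/1.813 = 0.1621 d.
D_c = (k_1/k_r) L₀ e^(−k_1 t_c) = (0.377/2.19) × 9.38 × e^(−0.377×0.1621) = 0.1721 × 9.38 × 0.9407 = 1.519 mg/L.
x_c = v t_c = 0.241 m/s × 0.1621 d × 86400 s/d = 3376 m ≈ 3.38 km.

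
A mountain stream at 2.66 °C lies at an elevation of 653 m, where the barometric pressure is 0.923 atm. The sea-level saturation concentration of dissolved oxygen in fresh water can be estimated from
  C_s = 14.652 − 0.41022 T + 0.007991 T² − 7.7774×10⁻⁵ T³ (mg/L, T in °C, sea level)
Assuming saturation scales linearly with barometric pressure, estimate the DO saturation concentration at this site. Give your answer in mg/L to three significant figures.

At sea level: C_s = 14.652 − 0.41022×2.66 + 0.007991×2.66² − 7.7774×10⁻⁵×2.66³ = 13.62 mg/L.
Pressure correction: C_s' = 13.62 × 0.923 = 12.57 mg/L.

C_s ≈ 12.6 mg/L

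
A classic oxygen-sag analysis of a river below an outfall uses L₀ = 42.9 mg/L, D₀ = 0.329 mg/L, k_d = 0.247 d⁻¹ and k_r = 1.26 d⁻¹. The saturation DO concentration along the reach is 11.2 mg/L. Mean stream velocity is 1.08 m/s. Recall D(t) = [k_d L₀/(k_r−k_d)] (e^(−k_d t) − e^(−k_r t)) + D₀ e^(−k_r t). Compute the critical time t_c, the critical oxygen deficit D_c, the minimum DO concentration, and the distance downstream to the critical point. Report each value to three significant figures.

At the critical point dD/dt = 0, so k_d L₀ e^(−k_d t) = k_r D. Substituting D(t) from the Streeter–Phelps equation and solving for t gives
t_c = ln[(k_r/k_d)(1 − D₀(k_r−k_d)/(k_d L₀))] / (k_r−k_d).
Here k_r−k_d = 1.013 d⁻¹ and 1 − D₀(k_r−k_d)/(k_d L₀) = 1 − 0.329×1.013/(0.247×42.9) = 0.9685, so
t_c = ln(5.101 × 0.9685) / 1.013 = 1.598 / 1.013 = 1.577 d.
L(t_c) = L₀ e^(−k_d t_c) = 42.9 × 0.6774 = 29.06 mg/L, and at the critical point k_r D_c = k_d L, so D_c = (0.247/1.26) × 29.06 = 5.697 mg/L.
Minimum DO = C_s − D_c = 11.2 − 5.697 = 5.503 mg/L.
x_c = v t_c = 1.08 m/s × 1.577 d × 86400 s/d = 147200 m ≈ 147 km.

t_c ≈ 1.58 d; D_c ≈ 5.70 mg/L; min DO ≈ 5.50 mg/L; x_c ≈ 147 km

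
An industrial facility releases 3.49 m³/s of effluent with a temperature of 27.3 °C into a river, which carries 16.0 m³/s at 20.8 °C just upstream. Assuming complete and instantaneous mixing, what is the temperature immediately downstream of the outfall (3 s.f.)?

22.0 °C

Flow-weighted mixing: C = (Q_r C_r + Q_w C_w)/(Q_r + Q_w)
= (16.0×20.8 + 3.49×27.3)/(16.0 + 3.49) = 428.1/19.49 = 21.96 °C.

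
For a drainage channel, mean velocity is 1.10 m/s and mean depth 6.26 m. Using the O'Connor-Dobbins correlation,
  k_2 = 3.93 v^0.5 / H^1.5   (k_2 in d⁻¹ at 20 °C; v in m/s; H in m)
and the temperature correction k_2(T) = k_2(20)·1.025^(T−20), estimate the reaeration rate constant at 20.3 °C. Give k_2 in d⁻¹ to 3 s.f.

k_2 ≈ 0.265 d⁻¹

k_2(20) = 3.93 × 1.10^0.5 / 6.26^1.5 = 3.93 × 1.049 / 15.66 = 0.2632 d⁻¹.
k_2(20.3) = 0.2632 × 1.025^(20.3−20) = 0.2632 × 1.007 = 0.2651 d⁻¹.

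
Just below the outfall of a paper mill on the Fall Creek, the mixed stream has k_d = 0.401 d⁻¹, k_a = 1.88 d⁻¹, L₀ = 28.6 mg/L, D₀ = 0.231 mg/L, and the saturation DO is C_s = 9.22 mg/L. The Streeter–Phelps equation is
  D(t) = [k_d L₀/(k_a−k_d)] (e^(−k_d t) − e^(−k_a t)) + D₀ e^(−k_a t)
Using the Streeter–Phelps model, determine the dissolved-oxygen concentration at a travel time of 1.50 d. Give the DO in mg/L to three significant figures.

DO ≈ 5.42 mg/L

k_d L₀/(k_a−k_d) = 0.401×28.6/(1.88−0.401) = 11.47/1.479 = 7.754 mg/L.
e^(−k_d t) = e^(−0.401×1.500) = 0.5480; e^(−k_a t) = e^(−1.88×1.500) = 0.05961.
D = 7.754 × (0.5480 − 0.05961) + 0.231 × 0.05961 = 3.787 + 0.01377 = 3.801 mg/L.
DO = C_s − D = 9.22 − 3.801 = 5.419 mg/L.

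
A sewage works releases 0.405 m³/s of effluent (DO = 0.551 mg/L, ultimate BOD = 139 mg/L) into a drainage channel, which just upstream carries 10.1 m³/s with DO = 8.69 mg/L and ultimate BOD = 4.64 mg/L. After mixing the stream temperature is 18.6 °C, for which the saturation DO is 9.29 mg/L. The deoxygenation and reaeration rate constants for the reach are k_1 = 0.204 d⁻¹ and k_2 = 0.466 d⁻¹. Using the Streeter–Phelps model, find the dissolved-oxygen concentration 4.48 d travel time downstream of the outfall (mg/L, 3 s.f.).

Mixed DO = (10.1×8.69 + 0.405×0.551)/(10.1+0.405) = 87.99/10.50 = 8.376 mg/L.
Mixed L₀ = (10.1×4.64 + 0.405×139)/(10.50) = 103.2/10.50 = 9.820 mg/L.
Initial deficit D₀ = C_s − DO₀ = 9.29 − 8.376 = 0.9138 mg/L.
D(4.48) = [0.204×9.820/(0.466−0.204)](e^(−0.204×4.48) − e^(−0.466×4.48)) + 0.9138 e^(−0.466×4.48)
= 7.646 × (0.4009 − 0.1240) + 0.9138 × 0.1240 = 2.231 mg/L.
DO = 9.29 − 2.231 = 7.059 mg/L.

DO ≈ 7.06 mg/L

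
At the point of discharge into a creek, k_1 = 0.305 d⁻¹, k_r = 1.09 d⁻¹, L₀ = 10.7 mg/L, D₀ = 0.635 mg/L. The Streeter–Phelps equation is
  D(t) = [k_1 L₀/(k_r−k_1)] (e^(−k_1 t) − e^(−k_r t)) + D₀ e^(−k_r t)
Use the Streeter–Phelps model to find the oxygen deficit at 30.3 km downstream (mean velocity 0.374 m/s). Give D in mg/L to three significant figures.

Travel time t = x/v = 30.3 km / (0.374 m/s) = 30300 m / 0.374 m/s = 81020 s = 0.9377 d.
k_1 L₀/(k_r−k_1) = 0.305×10.7/(1.09−0.305) = 3.263/0.7850 = 4.157 mg/L.
e^(−k_1 t) = e^(−0.305×0.9377) = 0.7513; e^(−k_r t) = e^(−1.09×0.9377) = 0.3598.
D = 4.157 × (0.7513 − 0.3598) + 0.635 × 0.3598 = 1.627 + 0.2285 = 1.856 mg/L.

D ≈ 1.86 mg/L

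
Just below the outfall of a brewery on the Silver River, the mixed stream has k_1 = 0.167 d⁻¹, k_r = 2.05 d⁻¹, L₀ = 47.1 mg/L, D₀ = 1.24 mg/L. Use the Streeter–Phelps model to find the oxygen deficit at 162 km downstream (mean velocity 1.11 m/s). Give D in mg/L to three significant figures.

D ≈ 3.06 mg/L

Travel time t = x/v = 162 km / (1.11 m/s) = 162000 m / 1.11 m/s = 145900 s = 1.689 d.
k_1 L₀/(k_r−k_1) = 0.167×47.1/(2.05−0.167) = 7.866/1.883 = 4.177 mg/L.
e^(−k_1 t) = e^(−0.167×1.689) = 0.7542; e^(−k_r t) = e^(−2.05×1.689) = 0.03134.
D = 4.177 × (0.7542 − 0.03134) + 1.24 × 0.03134 = 3.020 + 0.03886 = 3.058 mg/L.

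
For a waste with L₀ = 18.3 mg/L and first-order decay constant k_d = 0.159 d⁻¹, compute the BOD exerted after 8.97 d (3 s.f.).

y_t = L₀(1 − e^(−k_d t)) = 18.3 × (1 − e^(−0.159×8.97))
= 18.3 × (1 − 0.2402) = 18.3 × 0.7598 = 13.90 mg/L.

y ≈ 13.9 mg/L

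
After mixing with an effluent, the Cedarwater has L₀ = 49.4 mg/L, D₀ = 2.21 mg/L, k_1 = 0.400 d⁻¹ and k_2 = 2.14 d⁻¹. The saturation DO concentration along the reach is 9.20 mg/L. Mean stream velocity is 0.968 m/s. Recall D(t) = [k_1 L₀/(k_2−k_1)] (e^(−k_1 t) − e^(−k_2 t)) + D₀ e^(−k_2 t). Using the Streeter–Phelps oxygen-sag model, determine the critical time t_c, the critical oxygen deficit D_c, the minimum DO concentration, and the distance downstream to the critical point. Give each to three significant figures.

With k_2/k_1 = 5.350 and 1 − D₀(k_2−k_1)/(k_1 L₀) = 0.8054,
t_c = ln(5.350 × 0.8054) / (2.14 − 0.400) = ln(4.309) / 1.740 = 1.461/1.740 = 0.8395 d.
L(t_c) = L₀ e^(−k_1 t_c) = 49.4 × 0.7148 = 35.31 mg/L, and at the critical point k_2 D_c = k_1 L, so D_c = (0.400/2.14) × 35.31 = 6.600 mg/L.
Minimum DO = C_s − D_c = 9.20 − 6.600 = 2.600 mg/L.
x_c = v t_c = 0.968 m/s × 0.8395 d × 86400 s/d = 70210 m ≈ 70.2 km.

t_c ≈ 0.839 d; D_c ≈ 6.60 mg/L; min DO ≈ 2.60 mg/L; x_c ≈ 70.2 km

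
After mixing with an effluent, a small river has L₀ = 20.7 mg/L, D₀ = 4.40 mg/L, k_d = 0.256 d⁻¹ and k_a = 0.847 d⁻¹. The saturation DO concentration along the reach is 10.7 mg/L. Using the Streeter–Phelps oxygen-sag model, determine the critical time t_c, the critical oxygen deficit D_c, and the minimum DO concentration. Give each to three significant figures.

With k_a/k_d = 3.309 and 1 − D₀(k_a−k_d)/(k_d L₀) = 0.5093,
t_c = ln(3.309 × 0.5093) / (0.847 − 0.256) = ln(1.685) / 0.5910 = 0.5218/0.5910 = 0.8829 d.
L(t_c) = L₀ e^(−k_d t_c) = 20.7 × 0.7977 = 16.51 mg/L, and at the critical point k_a D_c = k_d L, so D_c = (0.256/0.847) × 16.51 = 4.991 mg/L.
Minimum DO = C_s − D_c = 10.7 − 4.991 = 5.709 mg/L.

t_c ≈ 0.883 d; D_c ≈ 4.99 mg/L; min DO ≈ 5.71 mg/L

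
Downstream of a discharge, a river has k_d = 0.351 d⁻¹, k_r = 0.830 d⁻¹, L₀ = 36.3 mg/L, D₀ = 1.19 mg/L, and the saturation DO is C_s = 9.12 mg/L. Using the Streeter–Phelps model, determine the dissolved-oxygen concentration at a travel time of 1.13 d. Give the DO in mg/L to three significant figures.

k_d L₀/(k_r−k_d) = 0.351×36.3/(0.830−0.351) = 12.74/0.4790 = 26.60 mg/L.
e^(−k_d t) = e^(−0.351×1.130) = 0.6726; e^(−k_r t) = e^(−0.830×1.130) = 0.3914.
D = 26.60 × (0.6726 − 0.3914) + 1.19 × 0.3914 = 7.478 + 0.4658 = 7.944 mg/L.
DO = C_s − D = 9.12 − 7.944 = 1.176 mg/L.

DO ≈ 1.18 mg/L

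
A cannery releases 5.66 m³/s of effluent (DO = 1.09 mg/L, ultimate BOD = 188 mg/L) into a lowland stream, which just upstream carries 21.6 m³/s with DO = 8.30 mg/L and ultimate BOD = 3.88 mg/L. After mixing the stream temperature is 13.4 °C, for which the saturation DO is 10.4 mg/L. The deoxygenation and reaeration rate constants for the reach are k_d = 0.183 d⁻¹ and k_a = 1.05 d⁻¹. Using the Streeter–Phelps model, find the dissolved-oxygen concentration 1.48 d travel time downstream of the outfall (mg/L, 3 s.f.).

Mixed DO = (21.6×8.30 + 5.66×1.09)/(21.6+5.66) = 185.4/27.26 = 6.803 mg/L.
Mixed L₀ = (21.6×3.88 + 5.66×188)/(27.26) = 1148/27.26 = 42.11 mg/L.
Initial deficit D₀ = C_s − DO₀ = 10.4 − 6.803 = 3.597 mg/L.
D(1.48) = [0.183×42.11/(1.05−0.183)](e^(−0.183×1.48) − e^(−1.05×1.48)) + 3.597 e^(−1.05×1.48)
= 8.888 × (0.7627 − 0.2114) + 3.597 × 0.2114 = 5.661 mg/L.
DO = 10.4 − 5.661 = 4.739 mg/L.

DO ≈ 4.74 mg/L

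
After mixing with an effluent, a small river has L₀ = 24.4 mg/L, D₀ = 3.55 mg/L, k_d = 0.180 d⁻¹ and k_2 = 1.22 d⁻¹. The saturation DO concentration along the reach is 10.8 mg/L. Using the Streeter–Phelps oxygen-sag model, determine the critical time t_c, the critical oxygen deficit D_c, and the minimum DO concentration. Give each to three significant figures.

t_c ≈ 0.0742 d; D_c ≈ 3.55 mg/L; min DO ≈ 7.25 mg/L

At the critical point dD/dt = 0, so k_d L₀ e^(−k_d t) = k_2 D. Substituting D(t) from the Streeter–Phelps equation and solving for t gives
t_c = ln[(k_2/k_d)(1 − D₀(k_2−k_d)/(k_d L₀))] / (k_2−k_d).
Here k_2−k_d = 1.040 d⁻¹ and 1 − D₀(k_2−k_d)/(k_d L₀) = 1 − 3.55×1.040/(0.180×24.4) = 0.1594, so
t_c = ln(6.778 × 0.1594) / 1.040 = 0.07719 / 1.040 = 0.07422 d.
D_c = (k_d/k_2) L₀ e^(−k_d t_c) = (0.180/1.22) × 24.4 × e^(−0.180×0.07422) = 0.1475 × 24.4 × 0.9867 = 3.552 mg/L.
Minimum DO = C_s − D_c = 10.8 − 3.552 = 7.248 mg/L.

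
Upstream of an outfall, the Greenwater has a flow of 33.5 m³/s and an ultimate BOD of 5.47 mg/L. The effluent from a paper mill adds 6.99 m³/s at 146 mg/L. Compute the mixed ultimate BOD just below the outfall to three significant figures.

29.7 mg/L

Flow-weighted mixing: C = (Q_r C_r + Q_w C_w)/(Q_r + Q_w)
= (33.5×5.47 + 6.99×146)/(33.5 + 6.99) = 1204/40.49 = 29.73 mg/L.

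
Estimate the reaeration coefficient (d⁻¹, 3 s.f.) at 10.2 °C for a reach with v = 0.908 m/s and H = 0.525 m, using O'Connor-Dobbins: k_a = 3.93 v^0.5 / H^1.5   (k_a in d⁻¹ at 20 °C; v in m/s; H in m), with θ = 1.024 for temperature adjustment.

k_a ≈ 7.80 d⁻¹

k_a(20) = 3.93 × 0.908^0.5 / 0.525^1.5 = 3.93 × 0.9529 / 0.3804 = 9.845 d⁻¹.
k_a(10.2) = 9.845 × 1.024^(10.2−20) = 9.845 × 0.7926 = 7.803 d⁻¹.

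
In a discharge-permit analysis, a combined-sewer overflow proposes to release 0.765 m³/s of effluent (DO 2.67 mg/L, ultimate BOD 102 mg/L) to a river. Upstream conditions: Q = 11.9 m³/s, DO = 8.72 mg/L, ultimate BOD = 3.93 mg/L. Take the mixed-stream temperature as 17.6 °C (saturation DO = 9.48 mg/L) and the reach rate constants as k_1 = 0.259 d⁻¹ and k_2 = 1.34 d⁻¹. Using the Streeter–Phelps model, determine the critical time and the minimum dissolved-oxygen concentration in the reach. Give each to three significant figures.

Mixed DO = (11.9×8.72 + 0.765×2.67)/(11.9+0.765) = 105.8/12.67 = 8.355 mg/L.
Mixed L₀ = (11.9×3.93 + 0.765×102)/(12.67) = 124.8/12.67 = 9.854 mg/L.
Initial deficit D₀ = C_s − DO₀ = 9.48 − 8.355 = 1.125 mg/L.
t_c = (1/1.081) ln[(1.34/0.259)(1 − 1.125×1.081/(0.259×9.854))] = 0.9251 × ln(2.707) = 0.9214 d.
D_c = (0.259/1.34) × 9.854 × e^(−0.259×0.9214) = 0.1933 × 9.854 × 0.7877 = 1.500 mg/L.
Minimum DO = 9.48 − 1.500 = 7.980 mg/L.

t_c ≈ 0.921 d; minimum DO ≈ 7.98 mg/L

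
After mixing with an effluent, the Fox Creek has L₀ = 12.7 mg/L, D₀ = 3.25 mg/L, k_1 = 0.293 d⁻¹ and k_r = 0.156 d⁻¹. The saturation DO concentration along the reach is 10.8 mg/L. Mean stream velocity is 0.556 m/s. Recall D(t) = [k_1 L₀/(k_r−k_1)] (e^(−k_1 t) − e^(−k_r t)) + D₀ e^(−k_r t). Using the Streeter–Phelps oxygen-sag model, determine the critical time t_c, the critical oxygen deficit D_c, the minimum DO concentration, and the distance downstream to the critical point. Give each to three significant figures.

t_c = [1/(k_r−k_1)] ln[(k_r/k_1)(1 − D₀(k_r−k_1)/(k_1 L₀))]
= [1/(0.156−0.293)] ln[(0.156/0.293)(1 − 3.25×-0.1370/(0.293×12.7))]
= (1/-0.1370) ln[0.5324 × 1.120] = -7.299 × ln(0.5961) = -7.299 × -0.5173 = 3.776 d.
L(t_c) = L₀ e^(−k_1 t_c) = 12.7 × 0.3308 = 4.201 mg/L, and at the critical point k_r D_c = k_1 L, so D_c = (0.293/0.156) × 4.201 = 7.890 mg/L.
Minimum DO = C_s − D_c = 10.8 − 7.890 = 2.910 mg/L.
x_c = v t_c = 0.556 m/s × 3.776 d × 86400 s/d = 181400 m ≈ 181 km.

t_c ≈ 3.78 d; D_c ≈ 7.89 mg/L; min DO ≈ 2.91 mg/L; x_c ≈ 181 km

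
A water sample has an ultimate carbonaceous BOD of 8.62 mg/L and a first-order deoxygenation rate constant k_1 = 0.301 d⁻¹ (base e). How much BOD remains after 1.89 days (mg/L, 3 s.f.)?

L ≈ 4.88 mg/L

L_t = L₀ e^(−k_1 t) = 8.62 × e^(−0.301×1.89) = 8.62 × 0.5662 = 4.880 mg/L.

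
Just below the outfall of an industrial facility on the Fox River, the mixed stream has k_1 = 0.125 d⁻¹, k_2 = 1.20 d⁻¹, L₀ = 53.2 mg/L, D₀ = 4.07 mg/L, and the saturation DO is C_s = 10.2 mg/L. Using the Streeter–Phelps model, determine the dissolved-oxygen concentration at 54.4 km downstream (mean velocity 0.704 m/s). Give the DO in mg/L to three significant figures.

DO ≈ 5.39 mg/L

Travel time t = x/v = 54.4 km / (0.704 m/s) = 54400 m / 0.704 m/s = 77270 s = 0.8944 d.
k_1 L₀/(k_2−k_1) = 0.125×53.2/(1.20−0.125) = 6.650/1.075 = 6.186 mg/L.
e^(−k_1 t) = e^(−0.125×0.8944) = 0.8942; e^(−k_2 t) = e^(−1.20×0.8944) = 0.3419.
D = 6.186 × (0.8942 − 0.3419) + 4.07 × 0.3419 = 3.417 + 1.392 = 4.808 mg/L.
DO = C_s − D = 10.2 − 4.808 = 5.392 mg/L.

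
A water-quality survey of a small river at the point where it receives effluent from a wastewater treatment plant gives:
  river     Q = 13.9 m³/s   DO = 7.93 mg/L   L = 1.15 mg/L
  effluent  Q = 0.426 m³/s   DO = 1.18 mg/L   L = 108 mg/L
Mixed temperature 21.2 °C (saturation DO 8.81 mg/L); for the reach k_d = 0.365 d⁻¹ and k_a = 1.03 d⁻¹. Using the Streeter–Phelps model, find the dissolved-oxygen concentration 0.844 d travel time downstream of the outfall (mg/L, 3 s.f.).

DO ≈ 7.61 mg/L

Mixed DO = (13.9×7.93 + 0.426×1.18)/(13.9+0.426) = 110.7/14.33 = 7.729 mg/L.
Mixed L₀ = (13.9×1.15 + 0.426×108)/(14.33) = 61.99/14.33 = 4.327 mg/L.
Initial deficit D₀ = C_s − DO₀ = 8.81 − 7.729 = 1.081 mg/L.
D(0.844) = [0.365×4.327/(1.03−0.365)](e^(−0.365×0.844) − e^(−1.03×0.844)) + 1.081 e^(−1.03×0.844)
= 2.375 × (0.7349 − 0.4192) + 1.081 × 0.4192 = 1.203 mg/L.
DO = 8.81 − 1.203 = 7.607 mg/L.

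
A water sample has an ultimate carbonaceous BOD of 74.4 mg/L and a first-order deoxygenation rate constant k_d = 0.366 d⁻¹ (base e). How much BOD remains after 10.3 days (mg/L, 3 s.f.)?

L_t = L₀ e^(−k_d t) = 74.4 × e^(−0.366×10.3) = 74.4 × 0.02306 = 1.715 mg/L.

L ≈ 1.72 mg/L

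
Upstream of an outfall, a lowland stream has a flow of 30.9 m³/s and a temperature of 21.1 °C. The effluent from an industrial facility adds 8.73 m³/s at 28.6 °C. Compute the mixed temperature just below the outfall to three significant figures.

22.8 °C

Flow-weighted mixing: C = (Q_r C_r + Q_w C_w)/(Q_r + Q_w)
= (30.9×21.1 + 8.73×28.6)/(30.9 + 8.73) = 901.7/39.63 = 22.75 °C.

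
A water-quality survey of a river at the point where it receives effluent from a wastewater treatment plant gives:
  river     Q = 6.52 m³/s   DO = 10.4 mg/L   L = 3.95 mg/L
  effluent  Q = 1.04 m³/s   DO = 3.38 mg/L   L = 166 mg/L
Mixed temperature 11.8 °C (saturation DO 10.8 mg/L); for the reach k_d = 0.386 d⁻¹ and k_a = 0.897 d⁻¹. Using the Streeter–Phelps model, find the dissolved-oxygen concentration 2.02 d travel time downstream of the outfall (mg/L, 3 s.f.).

DO ≈ 4.73 mg/L

Mixed DO = (6.52×10.4 + 1.04×3.38)/(6.52+1.04) = 71.32/7.560 = 9.434 mg/L.
Mixed L₀ = (6.52×3.95 + 1.04×166)/(7.560) = 198.4/7.560 = 26.24 mg/L.
Initial deficit D₀ = C_s − DO₀ = 10.8 − 9.434 = 1.366 mg/L.
D(2.02) = [0.386×26.24/(0.897−0.386)](e^(−0.386×2.02) − e^(−0.897×2.02)) + 1.366 e^(−0.897×2.02)
= 19.82 × (0.4585 − 0.1633) + 1.366 × 0.1633 = 6.075 mg/L.
DO = 10.8 − 6.075 = 4.725 mg/L.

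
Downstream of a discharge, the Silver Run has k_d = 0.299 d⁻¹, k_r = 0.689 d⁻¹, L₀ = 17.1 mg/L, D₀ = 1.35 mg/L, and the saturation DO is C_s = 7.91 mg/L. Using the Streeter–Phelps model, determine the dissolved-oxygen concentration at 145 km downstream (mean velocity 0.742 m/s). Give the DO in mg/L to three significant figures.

Travel time t = x/v = 145 km / (0.742 m/s) = 145000 m / 0.742 m/s = 195400 s = 2.262 d.
k_d L₀/(k_r−k_d) = 0.299×17.1/(0.689−0.299) = 5.113/0.3900 = 13.11 mg/L.
e^(−k_d t) = e^(−0.299×2.262) = 0.5085; e^(−k_r t) = e^(−0.689×2.262) = 0.2105.
D = 13.11 × (0.5085 − 0.2105) + 1.35 × 0.2105 = 3.907 + 0.2841 = 4.191 mg/L.
DO = C_s − D = 7.91 − 4.191 = 3.719 mg/L.

DO ≈ 3.72 mg/L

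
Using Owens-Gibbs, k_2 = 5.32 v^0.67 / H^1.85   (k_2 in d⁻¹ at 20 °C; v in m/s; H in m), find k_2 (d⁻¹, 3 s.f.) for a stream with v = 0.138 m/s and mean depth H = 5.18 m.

k_2 ≈ 0.0673 d⁻¹

k_2 = 5.32 × 0.138^0.67 / 5.18^1.85 = 5.32 × 0.2653 / 20.97 = 0.06732 d⁻¹.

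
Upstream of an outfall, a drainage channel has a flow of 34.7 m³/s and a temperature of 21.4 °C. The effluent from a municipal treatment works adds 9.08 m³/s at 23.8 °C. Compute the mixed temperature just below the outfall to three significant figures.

21.9 °C

Flow-weighted mixing: C = (Q_r C_r + Q_w C_w)/(Q_r + Q_w)
= (34.7×21.4 + 9.08×23.8)/(34.7 + 9.08) = 958.7/43.78 = 21.90 °C.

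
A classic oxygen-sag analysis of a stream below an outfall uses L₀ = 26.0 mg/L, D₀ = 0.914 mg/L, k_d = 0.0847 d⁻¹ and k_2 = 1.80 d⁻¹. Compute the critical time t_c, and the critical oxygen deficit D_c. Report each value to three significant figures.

t_c = [1/(k_2−k_d)] ln[(k_2/k_d)(1 − D₀(k_2−k_d)/(k_d L₀))]
= [1/(1.80−0.0847)] ln[(1.80/0.0847)(1 − 0.914×1.715/(0.0847×26.0))]
= (1/1.715) ln[21.25 × 0.2881] = 0.5830 × ln(6.122) = 0.5830 × 1.812 = 1.056 d.
D_c = (k_d/k_2) L₀ e^(−k_d t_c) = (0.0847/1.80) × 26.0 × e^(−0.0847×1.056) = 0.04706 × 26.0 × 0.9144 = 1.119 mg/L.

t_c ≈ 1.06 d; D_c ≈ 1.12 mg/L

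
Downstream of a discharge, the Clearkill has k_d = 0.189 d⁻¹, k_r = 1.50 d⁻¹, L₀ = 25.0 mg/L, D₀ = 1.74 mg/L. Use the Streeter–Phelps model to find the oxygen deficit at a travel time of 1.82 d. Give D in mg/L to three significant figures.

k_d L₀/(k_r−k_d) = 0.189×25.0/(1.50−0.189) = 4.725/1.311 = 3.604 mg/L.
e^(−k_d t) = e^(−0.189×1.820) = 0.7089; e^(−k_r t) = e^(−1.50×1.820) = 0.06522.
D = 3.604 × (0.7089 − 0.06522) + 1.74 × 0.06522 = 2.320 + 0.1135 = 2.434 mg/L.

D ≈ 2.43 mg/L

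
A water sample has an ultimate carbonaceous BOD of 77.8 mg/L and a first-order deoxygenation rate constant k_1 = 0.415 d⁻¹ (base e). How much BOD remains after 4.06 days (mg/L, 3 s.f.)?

L ≈ 14.4 mg/L

L_t = L₀ e^(−k_1 t) = 77.8 × e^(−0.415×4.06) = 77.8 × 0.1855 = 14.43 mg/L.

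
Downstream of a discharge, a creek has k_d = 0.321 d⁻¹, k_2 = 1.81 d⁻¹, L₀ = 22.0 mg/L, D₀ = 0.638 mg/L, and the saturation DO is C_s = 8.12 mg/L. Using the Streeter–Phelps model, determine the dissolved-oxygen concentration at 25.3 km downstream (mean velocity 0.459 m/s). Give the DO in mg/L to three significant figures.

Travel time t = x/v = 25.3 km / (0.459 m/s) = 25300 m / 0.459 m/s = 55120 s = 0.6380 d.
k_d L₀/(k_2−k_d) = 0.321×22.0/(1.81−0.321) = 7.062/1.489 = 4.743 mg/L.
e^(−k_d t) = e^(−0.321×0.6380) = 0.8148; e^(−k_2 t) = e^(−1.81×0.6380) = 0.3151.
D = 4.743 × (0.8148 − 0.3151) + 0.638 × 0.3151 = 2.370 + 0.2011 = 2.571 mg/L.
DO = C_s − D = 8.12 − 2.571 = 5.549 mg/L.

DO ≈ 5.55 mg/L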